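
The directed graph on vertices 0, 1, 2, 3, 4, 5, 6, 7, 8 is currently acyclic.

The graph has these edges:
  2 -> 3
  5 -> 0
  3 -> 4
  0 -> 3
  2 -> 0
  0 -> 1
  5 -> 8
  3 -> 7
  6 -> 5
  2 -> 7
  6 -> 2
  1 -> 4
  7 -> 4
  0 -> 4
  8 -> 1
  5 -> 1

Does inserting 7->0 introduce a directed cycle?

Adding 7→0 creates a cycle iff 0 can already reach 7.
Path from 0: 0 → 3 → 7.
So 0 → … → 7 → 0 is a cycle.

Yes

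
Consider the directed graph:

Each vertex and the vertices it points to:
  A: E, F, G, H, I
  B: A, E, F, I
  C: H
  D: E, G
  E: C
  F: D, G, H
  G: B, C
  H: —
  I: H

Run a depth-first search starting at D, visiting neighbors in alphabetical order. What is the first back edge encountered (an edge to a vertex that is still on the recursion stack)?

F→D

DFS from D (visiting neighbors in alphabetical order); mark gray on enter, black on exit:
D gray
  E gray
    C gray
      H gray
      H black
    C black
  E black
  G gray
    B gray
      A gray
        A→E: E black — skip
        F gray
          F→D: D is gray → back edge
First back edge: F → D.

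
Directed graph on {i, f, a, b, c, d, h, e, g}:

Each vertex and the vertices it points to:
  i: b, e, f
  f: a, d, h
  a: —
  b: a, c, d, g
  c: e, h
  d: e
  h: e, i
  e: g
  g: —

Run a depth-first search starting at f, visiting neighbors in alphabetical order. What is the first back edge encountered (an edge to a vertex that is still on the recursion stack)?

c→h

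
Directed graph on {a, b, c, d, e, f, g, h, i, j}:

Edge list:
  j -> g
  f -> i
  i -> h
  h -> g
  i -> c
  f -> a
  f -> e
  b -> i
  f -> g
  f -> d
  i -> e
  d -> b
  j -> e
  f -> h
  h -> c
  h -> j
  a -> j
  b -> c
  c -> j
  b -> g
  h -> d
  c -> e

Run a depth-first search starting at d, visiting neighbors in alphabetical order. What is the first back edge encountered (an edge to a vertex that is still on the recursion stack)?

h->d

DFS from d (visiting neighbors in alphabetical order); mark gray on enter, black on exit:
d gray
  b gray
    c gray
      e gray
      e black
      j gray
        j→e: e black — skip
        g gray
        g black
      j black
    c black
    b→g: g black — skip
    i gray
      i→c: c black — skip
      i→e: e black — skip
      h gray
        h→c: c black — skip
        h→d: d is gray → back edge
First back edge: h → d.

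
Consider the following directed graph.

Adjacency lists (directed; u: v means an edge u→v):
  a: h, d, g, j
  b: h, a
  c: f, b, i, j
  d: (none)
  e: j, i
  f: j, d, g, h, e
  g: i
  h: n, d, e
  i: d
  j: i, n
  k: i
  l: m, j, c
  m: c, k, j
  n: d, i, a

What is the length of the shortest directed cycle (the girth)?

3

For each vertex v, BFS finds the shortest path from v back to v.
The shortest such closed walk is a → h → n → a, length 3.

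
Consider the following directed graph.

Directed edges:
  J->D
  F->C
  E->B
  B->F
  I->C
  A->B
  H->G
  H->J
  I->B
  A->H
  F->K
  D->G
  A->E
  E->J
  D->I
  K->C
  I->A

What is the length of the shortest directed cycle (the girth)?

5

For each vertex v, BFS finds the shortest path from v back to v.
The shortest such closed walk is I → A → E → J → D → I, length 5.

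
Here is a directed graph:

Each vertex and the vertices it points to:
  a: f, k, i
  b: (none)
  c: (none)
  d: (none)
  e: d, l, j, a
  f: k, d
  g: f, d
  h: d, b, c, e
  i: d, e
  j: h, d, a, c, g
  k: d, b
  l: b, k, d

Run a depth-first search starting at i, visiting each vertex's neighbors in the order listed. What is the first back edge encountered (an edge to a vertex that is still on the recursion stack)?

h→e

DFS from i (visiting each vertex's neighbors in the order listed); mark gray on enter, black on exit:
i gray
  d gray
  d black
  e gray
    e→d: d black — skip
    l gray
      b gray
      b black
      k gray
        k→d: d black — skip
        k→b: b black — skip
      k black
      l→d: d black — skip
    l black
    j gray
      h gray
        h→d: d black — skip
        h→b: b black — skip
        c gray
        c black
        h→e: e is gray → back edge
First back edge: h → e.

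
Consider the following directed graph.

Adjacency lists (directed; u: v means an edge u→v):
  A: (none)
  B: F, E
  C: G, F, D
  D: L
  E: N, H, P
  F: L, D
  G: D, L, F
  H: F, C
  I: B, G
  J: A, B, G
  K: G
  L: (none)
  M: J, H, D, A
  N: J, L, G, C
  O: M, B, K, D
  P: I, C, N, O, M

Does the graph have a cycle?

Yes

DFS with white/gray/black marking, starting from C:
C gray
  G gray
    D gray
      L gray
      L black
    D black
    G→L: L black — skip
    F gray
      F→L: L black — skip
      F→D: D black — skip
    F black
  G black
  C→F: F black — skip
  C→D: D black — skip
C black
A gray
A black
B gray
  B→F: F black — skip
  E gray
    N gray
      J gray
        J→A: A black — skip
        J→B: B is gray → back edge
Back edge found, so a cycle exists: B → E → N → J → B.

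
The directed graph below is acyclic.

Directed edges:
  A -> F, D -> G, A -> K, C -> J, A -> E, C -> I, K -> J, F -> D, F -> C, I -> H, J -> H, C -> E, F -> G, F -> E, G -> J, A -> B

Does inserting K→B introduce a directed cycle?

Adding K→B creates a cycle iff B can already reach K.
Explore from B: no path reaches K. The graph stays acyclic.

No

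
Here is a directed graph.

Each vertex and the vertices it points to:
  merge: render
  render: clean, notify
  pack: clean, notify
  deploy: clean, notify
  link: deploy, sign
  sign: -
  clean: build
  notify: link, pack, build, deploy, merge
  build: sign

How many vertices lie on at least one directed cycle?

6

A vertex is on a directed cycle iff it belongs to a strongly connected component of size ≥ 2 (or has a self-loop).
The vertices on cycles are {link, pack, merge, deploy, notify, render} — 6 in total.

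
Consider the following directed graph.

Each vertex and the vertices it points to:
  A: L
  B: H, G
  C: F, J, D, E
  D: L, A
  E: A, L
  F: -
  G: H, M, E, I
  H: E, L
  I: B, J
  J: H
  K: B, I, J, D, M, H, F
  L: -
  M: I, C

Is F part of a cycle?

No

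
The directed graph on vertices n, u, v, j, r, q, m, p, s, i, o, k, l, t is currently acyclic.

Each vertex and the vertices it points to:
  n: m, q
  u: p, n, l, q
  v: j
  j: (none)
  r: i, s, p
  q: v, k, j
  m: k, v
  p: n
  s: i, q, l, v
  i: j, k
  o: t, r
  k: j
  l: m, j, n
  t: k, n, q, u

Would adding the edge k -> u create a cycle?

Adding k→u creates a cycle iff u can already reach k.
Path from u: u → q → k.
So u → … → k → u is a cycle.

Yes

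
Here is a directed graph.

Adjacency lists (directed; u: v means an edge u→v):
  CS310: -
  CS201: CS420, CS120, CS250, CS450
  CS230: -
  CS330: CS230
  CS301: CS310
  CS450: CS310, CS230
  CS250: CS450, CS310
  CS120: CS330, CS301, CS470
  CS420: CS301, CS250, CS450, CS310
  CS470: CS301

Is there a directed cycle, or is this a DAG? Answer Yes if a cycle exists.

No

DFS with white/gray/black marking, starting from CS330:
CS330 gray
  CS230 gray
  CS230 black
CS330 black
CS310 gray
CS310 black
CS201 gray
  CS420 gray
    CS301 gray
      CS301→CS310: CS310 black — skip
    CS301 black
    CS250 gray
      CS450 gray
        CS450→CS310: CS310 black — skip
        CS450→CS230: CS230 black — skip
      CS450 black
      CS250→CS310: CS310 black — skip
    CS250 black
    CS420→CS450: CS450 black — skip
    CS420→CS310: CS310 black — skip
  CS420 black
  CS120 gray
    CS120→CS330: CS330 black — skip
    CS120→CS301: CS301 black — skip
    CS470 gray
      CS470→CS301: CS301 black — skip
    CS470 black
  CS120 black
  CS201→CS250: CS250 black — skip
  CS201→CS450: CS450 black — skip
CS201 black
Every edge goes to a white or black vertex — no back edge, so the graph is acyclic.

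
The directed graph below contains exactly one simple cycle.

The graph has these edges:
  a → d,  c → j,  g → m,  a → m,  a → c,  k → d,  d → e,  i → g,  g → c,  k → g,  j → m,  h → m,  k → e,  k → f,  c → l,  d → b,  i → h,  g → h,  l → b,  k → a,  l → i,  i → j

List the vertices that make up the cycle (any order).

c, g, i, l

DFS with gray/black marking from g:
g gray
  h gray
    m gray
    m black
  h black
  g→m: m black — skip
  c gray
    j gray
      j→m: m black — skip
    j black
    l gray
      b gray
      b black
      i gray
        i→g: g is gray → back edge
Back edge closes the cycle g → c → l → i → g; its vertices are {c, g, i, l}.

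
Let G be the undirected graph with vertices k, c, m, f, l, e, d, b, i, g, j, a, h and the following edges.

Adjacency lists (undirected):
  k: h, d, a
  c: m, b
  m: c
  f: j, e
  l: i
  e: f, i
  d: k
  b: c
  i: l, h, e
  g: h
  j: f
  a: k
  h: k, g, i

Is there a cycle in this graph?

No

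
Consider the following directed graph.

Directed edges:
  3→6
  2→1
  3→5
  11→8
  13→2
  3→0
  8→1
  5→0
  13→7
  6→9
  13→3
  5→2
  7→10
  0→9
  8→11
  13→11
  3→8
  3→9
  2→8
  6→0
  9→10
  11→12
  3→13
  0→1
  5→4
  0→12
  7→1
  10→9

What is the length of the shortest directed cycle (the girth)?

2

For each vertex v, BFS finds the shortest path from v back to v.
The shortest such closed walk is 13 → 3 → 13, length 2.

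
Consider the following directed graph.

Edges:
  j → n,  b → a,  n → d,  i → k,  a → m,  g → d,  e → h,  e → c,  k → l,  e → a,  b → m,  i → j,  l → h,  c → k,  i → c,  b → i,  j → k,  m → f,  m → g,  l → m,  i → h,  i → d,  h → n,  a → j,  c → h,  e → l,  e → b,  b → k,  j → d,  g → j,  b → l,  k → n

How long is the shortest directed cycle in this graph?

For each vertex v, BFS finds the shortest path from v back to v.
The shortest such closed walk is l → m → g → j → k → l, length 5.

5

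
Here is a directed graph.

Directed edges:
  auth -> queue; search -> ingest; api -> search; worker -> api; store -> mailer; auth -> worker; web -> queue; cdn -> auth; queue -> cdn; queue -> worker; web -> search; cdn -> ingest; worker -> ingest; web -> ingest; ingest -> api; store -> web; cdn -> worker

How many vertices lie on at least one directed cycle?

A vertex is on a directed cycle iff it belongs to a strongly connected component of size ≥ 2 (or has a self-loop).
The vertices on cycles are {api, cdn, auth, queue, ingest, search} — 6 in total.

6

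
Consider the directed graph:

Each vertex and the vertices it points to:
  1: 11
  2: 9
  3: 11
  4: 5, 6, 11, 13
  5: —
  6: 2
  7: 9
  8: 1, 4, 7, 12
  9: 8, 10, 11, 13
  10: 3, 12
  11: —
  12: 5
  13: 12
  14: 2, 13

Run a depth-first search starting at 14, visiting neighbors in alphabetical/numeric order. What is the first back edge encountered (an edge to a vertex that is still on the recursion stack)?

6->2

DFS from 14 (visiting neighbors in alphabetical/numeric order); mark gray on enter, black on exit:
14 gray
  2 gray
    9 gray
      8 gray
        1 gray
          11 gray
          11 black
        1 black
        4 gray
          5 gray
          5 black
          6 gray
            6→2: 2 is gray → back edge
First back edge: 6 → 2.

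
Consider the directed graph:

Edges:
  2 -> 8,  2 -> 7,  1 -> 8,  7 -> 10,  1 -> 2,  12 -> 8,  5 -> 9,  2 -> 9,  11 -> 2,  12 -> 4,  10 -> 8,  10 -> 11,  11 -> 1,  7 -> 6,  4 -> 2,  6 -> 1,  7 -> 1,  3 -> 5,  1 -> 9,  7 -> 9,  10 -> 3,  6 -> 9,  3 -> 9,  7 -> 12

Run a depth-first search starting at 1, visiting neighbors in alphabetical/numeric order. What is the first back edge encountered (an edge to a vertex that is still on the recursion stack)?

7->1

DFS from 1 (visiting neighbors in alphabetical/numeric order); mark gray on enter, black on exit:
1 gray
  2 gray
    7 gray
      7→1: 1 is gray → back edge
First back edge: 7 → 1.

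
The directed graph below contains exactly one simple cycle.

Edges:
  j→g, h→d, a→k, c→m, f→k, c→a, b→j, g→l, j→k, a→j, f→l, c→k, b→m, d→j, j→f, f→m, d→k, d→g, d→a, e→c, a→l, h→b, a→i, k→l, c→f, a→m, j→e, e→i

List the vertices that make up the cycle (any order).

DFS with gray/black marking from j:
j gray
  g gray
    l gray
    l black
  g black
  k gray
    k→l: l black — skip
  k black
  e gray
    i gray
    i black
    c gray
      f gray
        f→k: k black — skip
        m gray
        m black
        f→l: l black — skip
      f black
      a gray
        a→l: l black — skip
        a→m: m black — skip
        a→i: i black — skip
        a→k: k black — skip
        a→j: j is gray → back edge
Back edge closes the cycle j → e → c → a → j; its vertices are {a, c, e, j}.

a, c, e, j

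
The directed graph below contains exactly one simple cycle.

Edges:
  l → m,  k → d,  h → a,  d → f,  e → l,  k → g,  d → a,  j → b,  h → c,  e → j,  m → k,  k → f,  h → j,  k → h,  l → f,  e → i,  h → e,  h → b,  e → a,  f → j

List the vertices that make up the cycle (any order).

DFS with gray/black marking from k:
k gray
  f gray
    j gray
      b gray
      b black
    j black
  f black
  h gray
    e gray
      a gray
      a black
      i gray
      i black
      e→j: j black — skip
      l gray
        m gray
          m→k: k is gray → back edge
Back edge closes the cycle k → h → e → l → m → k; its vertices are {e, h, k, l, m}.

e, h, k, l, m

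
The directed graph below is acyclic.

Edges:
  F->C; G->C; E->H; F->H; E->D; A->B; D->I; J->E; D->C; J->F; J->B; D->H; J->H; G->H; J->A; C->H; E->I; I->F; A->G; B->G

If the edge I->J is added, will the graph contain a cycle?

Yes

Adding I→J creates a cycle iff J can already reach I.
Path from J: J → E → I.
So J → … → I → J is a cycle.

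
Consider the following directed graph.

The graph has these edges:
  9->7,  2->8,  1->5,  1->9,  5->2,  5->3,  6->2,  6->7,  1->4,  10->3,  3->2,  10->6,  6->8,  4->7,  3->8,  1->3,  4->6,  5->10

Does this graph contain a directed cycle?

No

DFS with white/gray/black marking, starting from 5:
5 gray
  2 gray
    8 gray
    8 black
  2 black
  3 gray
    3→8: 8 black — skip
    3→2: 2 black — skip
  3 black
  10 gray
    10→3: 3 black — skip
    6 gray
      6→2: 2 black — skip
      7 gray
      7 black
      6→8: 8 black — skip
    6 black
  10 black
5 black
1 gray
  1→3: 3 black — skip
  1→5: 5 black — skip
  4 gray
    4→6: 6 black — skip
    4→7: 7 black — skip
  4 black
  9 gray
    9→7: 7 black — skip
  9 black
1 black
Every edge goes to a white or black vertex — no back edge, so the graph is acyclic.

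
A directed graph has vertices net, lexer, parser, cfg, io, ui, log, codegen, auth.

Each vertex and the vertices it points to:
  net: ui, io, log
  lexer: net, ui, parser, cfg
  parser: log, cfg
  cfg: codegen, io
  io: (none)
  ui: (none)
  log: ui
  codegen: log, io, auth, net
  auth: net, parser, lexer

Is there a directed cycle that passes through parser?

parser is on a cycle iff parser can reach itself via ≥1 edge.
parser → cfg → codegen → auth → parser — yes.

Yes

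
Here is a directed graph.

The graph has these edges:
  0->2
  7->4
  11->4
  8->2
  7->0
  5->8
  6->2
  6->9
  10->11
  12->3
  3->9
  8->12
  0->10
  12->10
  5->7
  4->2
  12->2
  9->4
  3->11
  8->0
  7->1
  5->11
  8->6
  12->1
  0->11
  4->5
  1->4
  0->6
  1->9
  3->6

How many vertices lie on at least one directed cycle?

12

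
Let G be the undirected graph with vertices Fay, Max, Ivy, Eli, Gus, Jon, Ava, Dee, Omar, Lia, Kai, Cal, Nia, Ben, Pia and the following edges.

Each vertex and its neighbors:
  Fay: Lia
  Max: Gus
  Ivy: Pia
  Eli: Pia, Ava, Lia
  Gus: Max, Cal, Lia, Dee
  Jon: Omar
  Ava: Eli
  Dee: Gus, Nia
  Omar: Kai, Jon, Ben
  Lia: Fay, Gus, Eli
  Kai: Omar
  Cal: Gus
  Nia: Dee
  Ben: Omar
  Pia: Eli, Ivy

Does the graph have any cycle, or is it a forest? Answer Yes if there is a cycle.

No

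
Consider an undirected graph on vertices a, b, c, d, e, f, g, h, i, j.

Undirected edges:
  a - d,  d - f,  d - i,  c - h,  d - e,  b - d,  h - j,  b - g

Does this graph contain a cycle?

No

DFS, tracking each vertex's parent; an edge to a visited non-parent vertex closes a cycle.
Start from b:
visit b (parent –)
  visit g (parent b)
    g–b: parent, skip
  visit d (parent b)
    visit i (parent d)
      i–d: parent, skip
    visit e (parent d)
      e–d: parent, skip
    d–b: parent, skip
    visit a (parent d)
      a–d: parent, skip
    visit f (parent d)
      f–d: parent, skip
visit c (parent –)
  visit h (parent c)
    visit j (parent h)
      j–h: parent, skip
    h–c: parent, skip
No non-parent visited neighbor found — the graph is a forest.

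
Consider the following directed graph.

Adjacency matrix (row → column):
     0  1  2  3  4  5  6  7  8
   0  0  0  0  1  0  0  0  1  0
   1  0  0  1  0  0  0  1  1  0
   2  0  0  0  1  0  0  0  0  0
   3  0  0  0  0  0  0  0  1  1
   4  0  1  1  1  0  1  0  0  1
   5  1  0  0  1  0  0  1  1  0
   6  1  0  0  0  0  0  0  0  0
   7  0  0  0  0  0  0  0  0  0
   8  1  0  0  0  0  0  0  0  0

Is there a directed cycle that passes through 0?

0 is on a cycle iff 0 can reach itself via ≥1 edge.
0 → 3 → 8 → 0 — yes.

Yes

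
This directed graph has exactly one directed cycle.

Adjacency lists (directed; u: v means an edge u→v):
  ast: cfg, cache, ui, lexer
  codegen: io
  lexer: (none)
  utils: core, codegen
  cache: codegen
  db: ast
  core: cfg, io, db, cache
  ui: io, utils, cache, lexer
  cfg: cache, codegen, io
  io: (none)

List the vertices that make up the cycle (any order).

db, ui, ast, core, utils

DFS with gray/black marking from ast:
ast gray
  cfg gray
    cache gray
      codegen gray
        io gray
        io black
      codegen black
    cache black
    cfg→codegen: codegen black — skip
    cfg→io: io black — skip
  cfg black
  ast→cache: cache black — skip
  ui gray
    ui→io: io black — skip
    utils gray
      core gray
        core→cfg: cfg black — skip
        core→io: io black — skip
        db gray
          db→ast: ast is gray → back edge
Back edge closes the cycle ast → ui → utils → core → db → ast; its vertices are {db, ui, ast, core, utils}.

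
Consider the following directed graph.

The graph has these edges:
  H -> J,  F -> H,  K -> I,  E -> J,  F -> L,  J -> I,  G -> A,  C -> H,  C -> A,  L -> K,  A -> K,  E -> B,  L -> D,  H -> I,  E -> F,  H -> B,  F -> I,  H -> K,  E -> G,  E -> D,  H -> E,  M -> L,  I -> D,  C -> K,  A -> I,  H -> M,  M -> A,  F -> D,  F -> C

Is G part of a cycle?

No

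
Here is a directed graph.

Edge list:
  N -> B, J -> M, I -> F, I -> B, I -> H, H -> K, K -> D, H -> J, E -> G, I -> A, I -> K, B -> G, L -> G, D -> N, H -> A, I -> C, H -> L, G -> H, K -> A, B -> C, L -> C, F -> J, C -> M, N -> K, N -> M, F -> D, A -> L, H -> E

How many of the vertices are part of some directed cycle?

9

A vertex is on a directed cycle iff it belongs to a strongly connected component of size ≥ 2 (or has a self-loop).
The vertices on cycles are {A, B, D, E, G, H, K, L, N} — 9 in total.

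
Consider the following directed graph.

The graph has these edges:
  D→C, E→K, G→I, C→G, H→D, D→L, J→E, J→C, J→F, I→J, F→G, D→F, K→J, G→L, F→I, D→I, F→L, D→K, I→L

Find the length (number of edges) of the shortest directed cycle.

3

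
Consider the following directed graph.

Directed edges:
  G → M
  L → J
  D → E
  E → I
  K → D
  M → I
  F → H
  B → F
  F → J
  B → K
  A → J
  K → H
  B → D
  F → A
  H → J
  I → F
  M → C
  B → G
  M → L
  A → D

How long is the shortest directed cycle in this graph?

5

For each vertex v, BFS finds the shortest path from v back to v.
The shortest such closed walk is F → A → D → E → I → F, length 5.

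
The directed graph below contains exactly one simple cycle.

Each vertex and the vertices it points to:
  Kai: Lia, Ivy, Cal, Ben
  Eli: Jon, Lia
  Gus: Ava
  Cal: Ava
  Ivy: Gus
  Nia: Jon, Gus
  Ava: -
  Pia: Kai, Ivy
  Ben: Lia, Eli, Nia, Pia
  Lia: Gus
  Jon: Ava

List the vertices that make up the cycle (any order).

Ben, Kai, Pia

DFS with gray/black marking from Ben:
Ben gray
  Lia gray
    Gus gray
      Ava gray
      Ava black
    Gus black
  Lia black
  Eli gray
    Jon gray
      Jon→Ava: Ava black — skip
    Jon black
    Eli→Lia: Lia black — skip
  Eli black
  Nia gray
    Nia→Jon: Jon black — skip
    Nia→Gus: Gus black — skip
  Nia black
  Pia gray
    Kai gray
      Kai→Lia: Lia black — skip
      Ivy gray
        Ivy→Gus: Gus black — skip
      Ivy black
      Cal gray
        Cal→Ava: Ava black — skip
      Cal black
      Kai→Ben: Ben is gray → back edge
Back edge closes the cycle Ben → Pia → Kai → Ben; its vertices are {Ben, Kai, Pia}.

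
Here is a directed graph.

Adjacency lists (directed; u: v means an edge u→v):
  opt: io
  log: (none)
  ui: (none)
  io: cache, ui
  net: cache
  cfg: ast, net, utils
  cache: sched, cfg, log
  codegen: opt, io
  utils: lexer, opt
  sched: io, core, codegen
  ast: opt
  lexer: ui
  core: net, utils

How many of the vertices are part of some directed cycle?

A vertex is on a directed cycle iff it belongs to a strongly connected component of size ≥ 2 (or has a self-loop).
The vertices on cycles are {io, ast, cfg, net, opt, core, cache, sched, utils, codegen} — 10 in total.

10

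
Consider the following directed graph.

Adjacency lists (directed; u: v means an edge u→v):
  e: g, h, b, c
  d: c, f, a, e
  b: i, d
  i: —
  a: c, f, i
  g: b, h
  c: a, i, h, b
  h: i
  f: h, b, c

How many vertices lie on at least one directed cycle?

A vertex is on a directed cycle iff it belongs to a strongly connected component of size ≥ 2 (or has a self-loop).
The vertices on cycles are {a, b, c, d, e, f, g} — 7 in total.

7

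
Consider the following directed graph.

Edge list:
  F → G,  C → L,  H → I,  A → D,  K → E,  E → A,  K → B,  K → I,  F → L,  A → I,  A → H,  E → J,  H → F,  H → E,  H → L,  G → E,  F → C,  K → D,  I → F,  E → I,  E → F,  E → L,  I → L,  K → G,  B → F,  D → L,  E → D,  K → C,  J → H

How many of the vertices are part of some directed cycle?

7

A vertex is on a directed cycle iff it belongs to a strongly connected component of size ≥ 2 (or has a self-loop).
The vertices on cycles are {A, E, F, G, H, I, J} — 7 in total.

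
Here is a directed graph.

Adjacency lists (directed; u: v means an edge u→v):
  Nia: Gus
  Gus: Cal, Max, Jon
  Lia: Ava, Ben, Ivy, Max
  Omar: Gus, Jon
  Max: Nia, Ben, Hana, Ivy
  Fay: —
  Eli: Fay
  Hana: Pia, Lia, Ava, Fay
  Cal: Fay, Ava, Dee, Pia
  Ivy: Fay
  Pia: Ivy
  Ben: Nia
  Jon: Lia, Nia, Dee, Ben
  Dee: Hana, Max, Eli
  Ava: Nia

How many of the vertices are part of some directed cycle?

10

A vertex is on a directed cycle iff it belongs to a strongly connected component of size ≥ 2 (or has a self-loop).
The vertices on cycles are {Ava, Ben, Cal, Dee, Gus, Jon, Lia, Max, Nia, Hana} — 10 in total.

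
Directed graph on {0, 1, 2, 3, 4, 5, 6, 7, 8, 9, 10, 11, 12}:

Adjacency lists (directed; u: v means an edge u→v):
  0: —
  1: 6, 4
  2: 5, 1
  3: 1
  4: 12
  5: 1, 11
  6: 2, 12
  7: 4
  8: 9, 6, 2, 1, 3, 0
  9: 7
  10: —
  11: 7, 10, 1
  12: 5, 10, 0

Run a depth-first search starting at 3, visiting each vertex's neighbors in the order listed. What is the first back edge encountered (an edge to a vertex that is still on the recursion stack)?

5->1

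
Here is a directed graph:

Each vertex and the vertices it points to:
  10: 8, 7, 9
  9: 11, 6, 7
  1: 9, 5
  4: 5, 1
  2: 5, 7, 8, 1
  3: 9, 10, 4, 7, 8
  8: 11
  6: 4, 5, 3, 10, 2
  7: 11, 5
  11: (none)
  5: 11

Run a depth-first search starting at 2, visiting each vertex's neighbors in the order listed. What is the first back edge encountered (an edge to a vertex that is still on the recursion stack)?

DFS from 2 (visiting each vertex's neighbors in the order listed); mark gray on enter, black on exit:
2 gray
  5 gray
    11 gray
    11 black
  5 black
  7 gray
    7→11: 11 black — skip
    7→5: 5 black — skip
  7 black
  8 gray
    8→11: 11 black — skip
  8 black
  1 gray
    9 gray
      9→11: 11 black — skip
      6 gray
        4 gray
          4→5: 5 black — skip
          4→1: 1 is gray → back edge
First back edge: 4 → 1.

4->1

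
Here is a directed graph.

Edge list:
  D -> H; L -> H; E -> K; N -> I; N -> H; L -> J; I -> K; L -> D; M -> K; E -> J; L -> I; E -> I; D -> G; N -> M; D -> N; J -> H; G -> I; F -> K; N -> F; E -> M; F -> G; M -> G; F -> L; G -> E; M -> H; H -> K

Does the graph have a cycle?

Yes

DFS with white/gray/black marking, starting from F:
F gray
  G gray
    I gray
      K gray
      K black
    I black
    E gray
      E→I: I black — skip
      M gray
        M→K: K black — skip
        M→G: G is gray → back edge
Back edge found, so a cycle exists: G → E → M → G.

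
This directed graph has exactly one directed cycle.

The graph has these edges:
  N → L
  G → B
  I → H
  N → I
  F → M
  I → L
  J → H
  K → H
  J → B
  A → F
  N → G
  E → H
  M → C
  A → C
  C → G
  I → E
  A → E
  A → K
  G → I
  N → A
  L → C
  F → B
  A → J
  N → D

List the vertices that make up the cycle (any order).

DFS with gray/black marking from I:
I gray
  E gray
    H gray
    H black
  E black
  I→H: H black — skip
  L gray
    C gray
      G gray
        G→I: I is gray → back edge
Back edge closes the cycle I → L → C → G → I; its vertices are {C, G, I, L}.

C, G, I, L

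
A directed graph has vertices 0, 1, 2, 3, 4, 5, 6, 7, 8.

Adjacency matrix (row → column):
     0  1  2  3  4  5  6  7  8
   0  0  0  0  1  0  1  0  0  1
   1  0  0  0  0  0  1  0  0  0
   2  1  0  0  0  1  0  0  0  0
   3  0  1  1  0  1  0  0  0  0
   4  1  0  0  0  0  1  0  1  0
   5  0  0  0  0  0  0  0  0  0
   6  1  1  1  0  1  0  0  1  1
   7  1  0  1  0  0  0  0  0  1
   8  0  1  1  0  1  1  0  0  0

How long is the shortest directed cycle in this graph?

3

For each vertex v, BFS finds the shortest path from v back to v.
The shortest such closed walk is 7 → 8 → 4 → 7, length 3.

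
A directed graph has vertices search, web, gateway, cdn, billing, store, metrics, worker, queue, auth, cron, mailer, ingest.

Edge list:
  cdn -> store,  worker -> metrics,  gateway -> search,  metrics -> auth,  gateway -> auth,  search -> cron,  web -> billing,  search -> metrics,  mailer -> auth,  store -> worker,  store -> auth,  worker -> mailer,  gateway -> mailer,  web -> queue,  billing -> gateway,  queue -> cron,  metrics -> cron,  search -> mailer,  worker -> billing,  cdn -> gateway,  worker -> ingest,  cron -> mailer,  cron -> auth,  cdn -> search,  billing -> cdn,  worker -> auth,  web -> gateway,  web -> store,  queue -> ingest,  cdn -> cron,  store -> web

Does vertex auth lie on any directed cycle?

No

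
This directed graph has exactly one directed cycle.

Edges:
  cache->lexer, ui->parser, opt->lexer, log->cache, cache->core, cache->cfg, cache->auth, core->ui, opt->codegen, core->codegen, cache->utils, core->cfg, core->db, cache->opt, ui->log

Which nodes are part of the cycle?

DFS with gray/black marking from cache:
cache gray
  auth gray
  auth black
  core gray
    cfg gray
    cfg black
    db gray
    db black
    ui gray
      log gray
        log→cache: cache is gray → back edge
Back edge closes the cycle cache → core → ui → log → cache; its vertices are {ui, log, core, cache}.

ui, log, core, cache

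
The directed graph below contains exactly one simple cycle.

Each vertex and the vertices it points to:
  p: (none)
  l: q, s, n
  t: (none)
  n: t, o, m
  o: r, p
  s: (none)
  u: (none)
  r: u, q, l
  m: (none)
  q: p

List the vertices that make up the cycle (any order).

DFS with gray/black marking from r:
r gray
  u gray
  u black
  q gray
    p gray
    p black
  q black
  l gray
    l→q: q black — skip
    s gray
    s black
    n gray
      t gray
      t black
      o gray
        o→r: r is gray → back edge
Back edge closes the cycle r → l → n → o → r; its vertices are {l, n, o, r}.

l, n, o, r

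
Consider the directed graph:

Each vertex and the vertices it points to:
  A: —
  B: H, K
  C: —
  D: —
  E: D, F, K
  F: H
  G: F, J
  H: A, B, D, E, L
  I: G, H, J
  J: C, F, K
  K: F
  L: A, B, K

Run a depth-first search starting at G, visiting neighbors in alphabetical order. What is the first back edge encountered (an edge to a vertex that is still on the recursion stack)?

B→H

DFS from G (visiting neighbors in alphabetical order); mark gray on enter, black on exit:
G gray
  F gray
    H gray
      A gray
      A black
      B gray
        B→H: H is gray → back edge
First back edge: B → H.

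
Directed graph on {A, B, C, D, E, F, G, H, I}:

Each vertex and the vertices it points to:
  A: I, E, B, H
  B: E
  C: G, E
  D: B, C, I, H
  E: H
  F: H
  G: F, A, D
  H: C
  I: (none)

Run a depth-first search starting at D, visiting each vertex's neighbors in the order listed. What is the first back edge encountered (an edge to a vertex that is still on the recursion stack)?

F→H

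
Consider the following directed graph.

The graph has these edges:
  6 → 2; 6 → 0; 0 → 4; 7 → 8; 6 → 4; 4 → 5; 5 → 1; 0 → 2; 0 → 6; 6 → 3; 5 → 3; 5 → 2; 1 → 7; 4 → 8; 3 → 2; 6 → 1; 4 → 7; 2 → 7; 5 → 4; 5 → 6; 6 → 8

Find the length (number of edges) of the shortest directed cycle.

For each vertex v, BFS finds the shortest path from v back to v.
The shortest such closed walk is 5 → 4 → 5, length 2.

2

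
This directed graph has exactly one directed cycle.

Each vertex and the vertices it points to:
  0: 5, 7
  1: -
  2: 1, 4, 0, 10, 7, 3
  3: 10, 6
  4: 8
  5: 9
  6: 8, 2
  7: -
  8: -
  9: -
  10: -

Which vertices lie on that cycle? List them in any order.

2, 3, 6

DFS with gray/black marking from 2:
2 gray
  1 gray
  1 black
  4 gray
    8 gray
    8 black
  4 black
  0 gray
    5 gray
      9 gray
      9 black
    5 black
    7 gray
    7 black
  0 black
  10 gray
  10 black
  2→7: 7 black — skip
  3 gray
    3→10: 10 black — skip
    6 gray
      6→8: 8 black — skip
      6→2: 2 is gray → back edge
Back edge closes the cycle 2 → 3 → 6 → 2; its vertices are {2, 3, 6}.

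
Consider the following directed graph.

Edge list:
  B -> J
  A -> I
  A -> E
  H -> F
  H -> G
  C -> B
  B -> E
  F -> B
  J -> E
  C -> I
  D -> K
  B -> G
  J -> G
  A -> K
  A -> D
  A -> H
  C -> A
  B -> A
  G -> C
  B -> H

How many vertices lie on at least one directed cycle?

A vertex is on a directed cycle iff it belongs to a strongly connected component of size ≥ 2 (or has a self-loop).
The vertices on cycles are {A, B, C, F, G, H, J} — 7 in total.

7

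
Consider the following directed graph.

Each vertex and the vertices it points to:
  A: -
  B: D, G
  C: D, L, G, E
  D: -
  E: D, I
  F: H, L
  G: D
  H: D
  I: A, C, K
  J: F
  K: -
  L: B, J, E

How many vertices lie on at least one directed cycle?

6

A vertex is on a directed cycle iff it belongs to a strongly connected component of size ≥ 2 (or has a self-loop).
The vertices on cycles are {C, E, F, I, J, L} — 6 in total.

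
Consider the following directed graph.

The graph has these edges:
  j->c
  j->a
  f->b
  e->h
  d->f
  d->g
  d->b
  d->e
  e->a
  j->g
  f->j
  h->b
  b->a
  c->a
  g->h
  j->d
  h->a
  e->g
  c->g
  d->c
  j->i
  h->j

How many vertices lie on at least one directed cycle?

A vertex is on a directed cycle iff it belongs to a strongly connected component of size ≥ 2 (or has a self-loop).
The vertices on cycles are {c, d, e, f, g, h, j} — 7 in total.

7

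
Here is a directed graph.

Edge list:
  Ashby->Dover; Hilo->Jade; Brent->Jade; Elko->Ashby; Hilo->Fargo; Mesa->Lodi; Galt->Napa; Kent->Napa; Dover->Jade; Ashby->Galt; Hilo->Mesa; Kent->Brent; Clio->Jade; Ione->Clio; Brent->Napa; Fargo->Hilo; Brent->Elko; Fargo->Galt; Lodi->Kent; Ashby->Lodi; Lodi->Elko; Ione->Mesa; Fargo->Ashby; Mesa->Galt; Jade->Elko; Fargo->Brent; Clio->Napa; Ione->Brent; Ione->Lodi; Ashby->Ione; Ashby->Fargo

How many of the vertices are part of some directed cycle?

12

A vertex is on a directed cycle iff it belongs to a strongly connected component of size ≥ 2 (or has a self-loop).
The vertices on cycles are {Clio, Elko, Hilo, Ione, Jade, Kent, Lodi, Mesa, Ashby, Brent, Dover, Fargo} — 12 in total.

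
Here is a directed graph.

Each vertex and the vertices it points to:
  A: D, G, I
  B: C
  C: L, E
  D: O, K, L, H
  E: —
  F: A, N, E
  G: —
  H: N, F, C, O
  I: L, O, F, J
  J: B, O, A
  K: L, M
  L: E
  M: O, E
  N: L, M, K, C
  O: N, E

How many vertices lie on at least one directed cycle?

A vertex is on a directed cycle iff it belongs to a strongly connected component of size ≥ 2 (or has a self-loop).
The vertices on cycles are {A, D, F, H, I, J, K, M, N, O} — 10 in total.

10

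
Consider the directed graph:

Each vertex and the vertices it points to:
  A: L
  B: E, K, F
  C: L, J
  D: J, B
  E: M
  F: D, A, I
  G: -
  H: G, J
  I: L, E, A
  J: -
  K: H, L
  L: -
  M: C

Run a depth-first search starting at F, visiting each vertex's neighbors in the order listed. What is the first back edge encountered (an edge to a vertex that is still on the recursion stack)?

B->F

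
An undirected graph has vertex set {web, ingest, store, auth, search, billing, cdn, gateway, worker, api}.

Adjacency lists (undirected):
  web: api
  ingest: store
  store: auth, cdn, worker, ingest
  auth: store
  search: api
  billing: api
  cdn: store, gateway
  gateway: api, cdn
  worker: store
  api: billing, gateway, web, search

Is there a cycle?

No

DFS, tracking each vertex's parent; an edge to a visited non-parent vertex closes a cycle.
Start from billing:
visit billing (parent –)
  visit api (parent billing)
    api–billing: parent, skip
    visit gateway (parent api)
      gateway–api: parent, skip
      visit cdn (parent gateway)
        visit store (parent cdn)
          visit auth (parent store)
            auth–store: parent, skip
          store–cdn: parent, skip
          visit worker (parent store)
            worker–store: parent, skip
          visit ingest (parent store)
            ingest–store: parent, skip
        cdn–gateway: parent, skip
    visit web (parent api)
      web–api: parent, skip
    visit search (parent api)
      search–api: parent, skip
No non-parent visited neighbor found — the graph is a forest.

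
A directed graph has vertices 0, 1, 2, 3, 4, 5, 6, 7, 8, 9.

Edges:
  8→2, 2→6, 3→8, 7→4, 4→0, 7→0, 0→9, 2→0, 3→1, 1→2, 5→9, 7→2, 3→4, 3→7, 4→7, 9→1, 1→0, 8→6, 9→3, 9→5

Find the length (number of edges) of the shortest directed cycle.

For each vertex v, BFS finds the shortest path from v back to v.
The shortest such closed walk is 9 → 5 → 9, length 2.

2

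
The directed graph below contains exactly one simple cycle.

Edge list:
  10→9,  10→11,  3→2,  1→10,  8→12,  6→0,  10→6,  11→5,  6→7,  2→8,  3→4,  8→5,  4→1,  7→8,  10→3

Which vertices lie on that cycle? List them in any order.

1, 3, 4, 10

DFS with gray/black marking from 10:
10 gray
  3 gray
    2 gray
      8 gray
        12 gray
        12 black
        5 gray
        5 black
      8 black
    2 black
    4 gray
      1 gray
        1→10: 10 is gray → back edge
Back edge closes the cycle 10 → 3 → 4 → 1 → 10; its vertices are {1, 3, 4, 10}.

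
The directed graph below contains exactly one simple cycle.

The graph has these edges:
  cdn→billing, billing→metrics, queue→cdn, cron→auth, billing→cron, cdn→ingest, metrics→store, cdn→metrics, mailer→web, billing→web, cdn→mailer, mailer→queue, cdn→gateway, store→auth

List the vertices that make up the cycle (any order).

cdn, queue, mailer

DFS with gray/black marking from queue:
queue gray
  cdn gray
    mailer gray
      web gray
      web black
      mailer→queue: queue is gray → back edge
Back edge closes the cycle queue → cdn → mailer → queue; its vertices are {cdn, queue, mailer}.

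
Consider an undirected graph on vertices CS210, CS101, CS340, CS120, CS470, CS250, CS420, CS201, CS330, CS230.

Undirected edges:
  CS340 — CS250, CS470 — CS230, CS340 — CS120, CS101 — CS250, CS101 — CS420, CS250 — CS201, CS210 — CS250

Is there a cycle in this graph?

No

DFS, tracking each vertex's parent; an edge to a visited non-parent vertex closes a cycle.
Start from CS330:
visit CS330 (parent –)
visit CS210 (parent –)
  visit CS250 (parent CS210)
    CS250–CS210: parent, skip
    visit CS340 (parent CS250)
      visit CS120 (parent CS340)
        CS120–CS340: parent, skip
      CS340–CS250: parent, skip
    visit CS201 (parent CS250)
      CS201–CS250: parent, skip
    visit CS101 (parent CS250)
      visit CS420 (parent CS101)
        CS420–CS101: parent, skip
      CS101–CS250: parent, skip
visit CS470 (parent –)
  visit CS230 (parent CS470)
    CS230–CS470: parent, skip
No non-parent visited neighbor found — the graph is a forest.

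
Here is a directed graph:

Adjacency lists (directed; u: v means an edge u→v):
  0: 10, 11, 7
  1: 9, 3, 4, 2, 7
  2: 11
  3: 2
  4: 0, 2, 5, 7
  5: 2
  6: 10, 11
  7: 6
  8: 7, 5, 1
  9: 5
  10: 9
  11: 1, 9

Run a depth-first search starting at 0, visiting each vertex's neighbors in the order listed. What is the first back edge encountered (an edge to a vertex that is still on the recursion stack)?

DFS from 0 (visiting each vertex's neighbors in the order listed); mark gray on enter, black on exit:
0 gray
  10 gray
    9 gray
      5 gray
        2 gray
          11 gray
            1 gray
              1→9: 9 is gray → back edge
First back edge: 1 → 9.

1→9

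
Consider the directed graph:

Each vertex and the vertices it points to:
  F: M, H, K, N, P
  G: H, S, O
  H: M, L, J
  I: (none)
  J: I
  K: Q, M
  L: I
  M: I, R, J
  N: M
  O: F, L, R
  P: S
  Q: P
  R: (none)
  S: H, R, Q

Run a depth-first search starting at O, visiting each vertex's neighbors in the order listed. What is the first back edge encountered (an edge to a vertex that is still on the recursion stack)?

DFS from O (visiting each vertex's neighbors in the order listed); mark gray on enter, black on exit:
O gray
  F gray
    M gray
      I gray
      I black
      R gray
      R black
      J gray
        J→I: I black — skip
      J black
    M black
    H gray
      H→M: M black — skip
      L gray
        L→I: I black — skip
      L black
      H→J: J black — skip
    H black
    K gray
      Q gray
        P gray
          S gray
            S→H: H black — skip
            S→R: R black — skip
            S→Q: Q is gray → back edge
First back edge: S → Q.

S->Q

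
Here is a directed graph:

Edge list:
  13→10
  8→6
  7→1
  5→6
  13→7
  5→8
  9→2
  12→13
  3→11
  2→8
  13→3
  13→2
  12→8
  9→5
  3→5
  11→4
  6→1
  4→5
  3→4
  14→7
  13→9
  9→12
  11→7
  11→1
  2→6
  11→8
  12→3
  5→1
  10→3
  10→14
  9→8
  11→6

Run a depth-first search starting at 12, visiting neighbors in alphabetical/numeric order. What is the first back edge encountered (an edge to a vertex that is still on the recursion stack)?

DFS from 12 (visiting neighbors in alphabetical/numeric order); mark gray on enter, black on exit:
12 gray
  3 gray
    4 gray
      5 gray
        1 gray
        1 black
        6 gray
          6→1: 1 black — skip
        6 black
        8 gray
          8→6: 6 black — skip
        8 black
      5 black
    4 black
    3→5: 5 black — skip
    11 gray
      11→1: 1 black — skip
      11→4: 4 black — skip
      11→6: 6 black — skip
      7 gray
        7→1: 1 black — skip
      7 black
      11→8: 8 black — skip
    11 black
  3 black
  12→8: 8 black — skip
  13 gray
    2 gray
      2→6: 6 black — skip
      2→8: 8 black — skip
    2 black
    13→3: 3 black — skip
    13→7: 7 black — skip
    9 gray
      9→2: 2 black — skip
      9→5: 5 black — skip
      9→8: 8 black — skip
      9→12: 12 is gray → back edge
First back edge: 9 → 12.

9→12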